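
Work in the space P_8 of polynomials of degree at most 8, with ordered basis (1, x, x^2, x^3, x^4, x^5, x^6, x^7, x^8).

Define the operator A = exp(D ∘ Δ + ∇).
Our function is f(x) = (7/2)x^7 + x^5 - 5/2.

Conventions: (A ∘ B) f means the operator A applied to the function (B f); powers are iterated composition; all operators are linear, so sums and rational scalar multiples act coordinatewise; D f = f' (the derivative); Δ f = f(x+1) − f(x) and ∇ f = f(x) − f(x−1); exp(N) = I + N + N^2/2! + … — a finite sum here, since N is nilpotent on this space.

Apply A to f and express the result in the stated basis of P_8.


the result is g(x) = (7/2)x^7 + (49/2)x^6 + 148x^5 + 985x^4 + (7145/2)x^3 + (18829/2)x^2 + (33953/2)x + 13729

order-1 term: (49/2)x^6 + (147/2)x^5 + 495x^4 + (755/2)x^3 + 481x^2 + (275/2)x + 34
order-2 term: (147/2)x^5 + (735/2)x^4 + (4675/2)x^3 + (8145/2)x^2 + (11999/2)x + 4177/2
order-3 term: (245/2)x^4 + 735x^3 + (8105/2)x^2 + 7380x + 13977/2
order-4 term: (245/2)x^3 + 735x^2 + (6135/2)x + 3685
order-5 term: (147/2)x^2 + (735/2)x + 1717/2
order-6 term: (49/2)x + 147/2
order-7 term: 7/2
the series for exp(D ∘ Δ + ∇) f terminates at order 7
exp(D ∘ Δ + ∇) f = (7/2)x^7 + (49/2)x^6 + 148x^5 + 985x^4 + (7145/2)x^3 + (18829/2)x^2 + (33953/2)x + 13729


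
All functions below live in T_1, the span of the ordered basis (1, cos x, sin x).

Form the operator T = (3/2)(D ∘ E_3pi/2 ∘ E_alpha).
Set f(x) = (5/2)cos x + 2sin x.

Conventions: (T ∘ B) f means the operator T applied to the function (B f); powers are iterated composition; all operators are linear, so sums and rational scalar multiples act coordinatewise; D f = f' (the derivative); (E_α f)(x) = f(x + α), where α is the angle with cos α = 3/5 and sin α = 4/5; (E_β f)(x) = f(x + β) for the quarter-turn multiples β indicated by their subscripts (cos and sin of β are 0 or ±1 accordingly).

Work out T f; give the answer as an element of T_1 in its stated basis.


the image equals g(x) = (93/20)cos x - (6/5)sin x

E_alpha f = (31/10)cos x - (4/5)sin x
E_3pi/2 E_alpha f = (4/5)cos x + (31/10)sin x
D E_3pi/2 E_alpha f = (31/10)cos x - (4/5)sin x
((3/2)(D ∘ E_3pi/2 ∘ E_alpha)) f = (93/20)cos x - (6/5)sin x


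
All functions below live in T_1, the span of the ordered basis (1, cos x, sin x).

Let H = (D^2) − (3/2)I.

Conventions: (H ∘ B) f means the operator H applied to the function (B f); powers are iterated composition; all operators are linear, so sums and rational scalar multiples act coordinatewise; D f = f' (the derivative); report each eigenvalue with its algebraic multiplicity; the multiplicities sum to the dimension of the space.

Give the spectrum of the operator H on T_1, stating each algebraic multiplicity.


λ = -5/2 (multiplicity 2), λ = -3/2 (multiplicity 1)

image of 1: -3/2
image of cos x: -(5/2)cos x
image of sin x: -(5/2)sin x
the matrix is diagonal; its diagonal is (-3/2, -5/2, -5/2)
for a triangular matrix the eigenvalues are the diagonal entries, with algebraic multiplicity their repetition count


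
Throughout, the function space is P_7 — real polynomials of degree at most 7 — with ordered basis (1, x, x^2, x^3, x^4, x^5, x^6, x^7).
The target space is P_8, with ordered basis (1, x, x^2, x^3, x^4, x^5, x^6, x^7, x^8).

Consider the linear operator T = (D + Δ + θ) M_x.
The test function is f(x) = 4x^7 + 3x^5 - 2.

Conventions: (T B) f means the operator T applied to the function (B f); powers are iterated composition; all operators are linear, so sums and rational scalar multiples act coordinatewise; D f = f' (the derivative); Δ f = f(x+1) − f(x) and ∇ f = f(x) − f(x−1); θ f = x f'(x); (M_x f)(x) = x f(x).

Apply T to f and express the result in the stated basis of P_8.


the result is g(x) = 32x^8 + 64x^7 + 130x^6 + 260x^5 + 325x^4 + 284x^3 + 157x^2 + 48x + 3

M_x f = 4x^8 + 3x^6 - 2x
D M_x f = 32x^7 + 18x^5 - 2
Δ M_x f = 32x^7 + 112x^6 + 242x^5 + 325x^4 + 284x^3 + 157x^2 + 50x + 5
θ M_x f = 32x^8 + 18x^6 - 2x
(D + Δ + θ) M_x f = 32x^8 + 64x^7 + 130x^6 + 260x^5 + 325x^4 + 284x^3 + 157x^2 + 48x + 3


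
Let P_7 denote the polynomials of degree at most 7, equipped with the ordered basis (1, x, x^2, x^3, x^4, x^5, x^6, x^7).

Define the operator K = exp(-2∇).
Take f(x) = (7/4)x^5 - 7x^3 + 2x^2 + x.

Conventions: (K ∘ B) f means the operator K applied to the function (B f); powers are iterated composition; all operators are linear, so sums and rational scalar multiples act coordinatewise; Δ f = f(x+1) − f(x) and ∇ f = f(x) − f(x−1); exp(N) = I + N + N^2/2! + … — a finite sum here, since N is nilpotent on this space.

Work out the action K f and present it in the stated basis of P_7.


the result is g(x) = (7/4)x^5 - (35/2)x^4 + 98x^3 - 341x^2 + (1379/2)x - 1261/2

order-1 term: -(35/2)x^4 + 35x^3 + 7x^2 - (65/2)x + 25/2
order-2 term: 70x^3 - 210x^2 + 161x - 13
order-3 term: -140x^2 + 420x - 294
order-4 term: 140x - 280
order-5 term: -56
the series for exp(-2∇) f terminates at order 5
exp(-2∇) f = (7/4)x^5 - (35/2)x^4 + 98x^3 - 341x^2 + (1379/2)x - 1261/2


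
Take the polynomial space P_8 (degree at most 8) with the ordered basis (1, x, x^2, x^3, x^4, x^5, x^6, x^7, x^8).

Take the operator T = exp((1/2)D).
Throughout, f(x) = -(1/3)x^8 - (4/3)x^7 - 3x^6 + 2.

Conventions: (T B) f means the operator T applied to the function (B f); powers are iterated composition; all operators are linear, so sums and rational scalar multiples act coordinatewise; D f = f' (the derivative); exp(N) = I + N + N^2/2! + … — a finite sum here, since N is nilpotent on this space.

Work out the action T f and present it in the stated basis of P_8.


the result is g(x) = -(1/3)x^8 - (8/3)x^7 - 10x^6 - (55/3)x^5 - (445/24)x^4 - 11x^3 - (23/6)x^2 - (35/48)x + 497/256

order-1 term: -(4/3)x^7 - (14/3)x^6 - 9x^5
order-2 term: -(7/3)x^6 - 7x^5 - (45/4)x^4
order-3 term: -(7/3)x^5 - (35/6)x^4 - (15/2)x^3
order-4 term: -(35/24)x^4 - (35/12)x^3 - (45/16)x^2
order-5 term: -(7/12)x^3 - (7/8)x^2 - (9/16)x
order-6 term: -(7/48)x^2 - (7/48)x - 3/64
order-7 term: -(1/48)x - 1/96
order-8 term: -1/768
the series for exp((1/2)D) f terminates at order 8
exp((1/2)D) f = -(1/3)x^8 - (8/3)x^7 - 10x^6 - (55/3)x^5 - (445/24)x^4 - 11x^3 - (23/6)x^2 - (35/48)x + 497/256


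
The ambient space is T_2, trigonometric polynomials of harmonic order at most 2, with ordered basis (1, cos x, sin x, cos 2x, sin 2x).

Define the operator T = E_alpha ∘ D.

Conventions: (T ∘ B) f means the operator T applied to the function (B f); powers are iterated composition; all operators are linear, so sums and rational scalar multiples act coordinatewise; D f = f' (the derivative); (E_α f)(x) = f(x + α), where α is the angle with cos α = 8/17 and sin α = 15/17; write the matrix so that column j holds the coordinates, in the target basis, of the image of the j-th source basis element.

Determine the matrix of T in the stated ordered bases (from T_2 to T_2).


the matrix is [[0, 0, 0, 0, 0]; [0, -15/17, 8/17, 0, 0]; [0, -8/17, -15/17, 0, 0]; [0, 0, 0, -480/289, -322/289]; [0, 0, 0, 322/289, -480/289]] (rows listed top to bottom)

image of 1: 0
image of cos x: -(15/17)cos x - (8/17)sin x
image of sin x: (8/17)cos x - (15/17)sin x
image of cos 2x: -(480/289)cos 2x + (322/289)sin 2x
image of sin 2x: -(322/289)cos 2x - (480/289)sin 2x
each image's coordinates form column j of the matrix


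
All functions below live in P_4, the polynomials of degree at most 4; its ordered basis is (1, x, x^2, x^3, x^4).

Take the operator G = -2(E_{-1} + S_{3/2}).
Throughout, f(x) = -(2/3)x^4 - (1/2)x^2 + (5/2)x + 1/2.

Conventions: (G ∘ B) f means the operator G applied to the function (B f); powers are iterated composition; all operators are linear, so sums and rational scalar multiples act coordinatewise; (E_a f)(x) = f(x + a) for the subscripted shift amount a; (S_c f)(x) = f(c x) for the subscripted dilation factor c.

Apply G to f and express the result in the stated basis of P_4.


E_{-1} f = -(2/3)x^4 + (8/3)x^3 - (9/2)x^2 + (37/6)x - 19/6
S_{3/2} f = -(27/8)x^4 - (9/8)x^2 + (15/4)x + 1/2
(E_{-1} + S_{3/2}) f = -(97/24)x^4 + (8/3)x^3 - (45/8)x^2 + (119/12)x - 8/3
(-2(E_{-1} + S_{3/2})) f = (97/12)x^4 - (16/3)x^3 + (45/4)x^2 - (119/6)x + 16/3

the result is g(x) = (97/12)x^4 - (16/3)x^3 + (45/4)x^2 - (119/6)x + 16/3


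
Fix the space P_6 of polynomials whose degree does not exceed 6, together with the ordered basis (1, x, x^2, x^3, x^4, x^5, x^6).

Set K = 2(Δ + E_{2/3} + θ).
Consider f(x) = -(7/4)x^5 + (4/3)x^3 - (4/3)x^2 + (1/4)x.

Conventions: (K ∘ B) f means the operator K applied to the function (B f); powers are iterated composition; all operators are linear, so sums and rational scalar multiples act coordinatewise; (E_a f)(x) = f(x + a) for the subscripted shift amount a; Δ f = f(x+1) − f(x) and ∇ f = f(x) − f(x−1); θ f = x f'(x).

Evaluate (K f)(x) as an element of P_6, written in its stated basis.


the image equals g(x) = -21x^5 - (175/6)x^4 - (359/9)x^3 - (1081/27)x^2 - (2801/162)x - 856/243

Δ f = -(35/4)x^4 - (35/2)x^3 - (27/2)x^2 - (89/12)x - 3/2
E_{2/3} f = -(7/4)x^5 - (35/6)x^4 - (58/9)x^3 - (104/27)x^2 - (479/324)x - 127/486
θ f = -(35/4)x^5 + 4x^3 - (8/3)x^2 + (1/4)x
(Δ + E_{2/3} + θ) f = -(21/2)x^5 - (175/12)x^4 - (359/18)x^3 - (1081/54)x^2 - (2801/324)x - 428/243
(2(Δ + E_{2/3} + θ)) f = -21x^5 - (175/6)x^4 - (359/9)x^3 - (1081/27)x^2 - (2801/162)x - 856/243


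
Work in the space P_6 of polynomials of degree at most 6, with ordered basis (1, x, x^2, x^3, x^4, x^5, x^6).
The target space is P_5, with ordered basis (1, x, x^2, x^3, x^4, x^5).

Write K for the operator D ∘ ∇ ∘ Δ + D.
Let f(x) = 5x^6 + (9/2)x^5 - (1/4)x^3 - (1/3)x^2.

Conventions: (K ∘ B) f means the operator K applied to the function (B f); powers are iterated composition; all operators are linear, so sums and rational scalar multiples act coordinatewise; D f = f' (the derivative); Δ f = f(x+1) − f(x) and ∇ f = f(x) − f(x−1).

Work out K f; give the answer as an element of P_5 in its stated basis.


the image equals g(x) = 30x^5 + (45/2)x^4 + 600x^3 + (1077/4)x^2 + (898/3)x + 87/2

Δ f = 30x^5 + (195/2)x^4 + 145x^3 + (477/4)x^2 + (613/12)x + 107/12
∇ Δ f = 150x^4 + 90x^3 + 150x^2 + (87/2)x + 28/3
D ∇ Δ f = 600x^3 + 270x^2 + 300x + 87/2
D f = 30x^5 + (45/2)x^4 - (3/4)x^2 - (2/3)x
(D ∘ ∇ ∘ Δ + D) f = 30x^5 + (45/2)x^4 + 600x^3 + (1077/4)x^2 + (898/3)x + 87/2


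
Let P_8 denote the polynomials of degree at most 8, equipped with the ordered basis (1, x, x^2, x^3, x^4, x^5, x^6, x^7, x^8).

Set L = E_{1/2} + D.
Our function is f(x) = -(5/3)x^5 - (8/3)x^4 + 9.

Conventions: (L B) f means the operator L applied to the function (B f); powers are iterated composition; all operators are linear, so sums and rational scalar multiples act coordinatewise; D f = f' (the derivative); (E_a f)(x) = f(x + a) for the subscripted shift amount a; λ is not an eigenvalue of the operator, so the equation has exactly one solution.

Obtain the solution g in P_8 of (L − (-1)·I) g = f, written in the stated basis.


write g with unknown coordinates in the stated basis and equate coefficients in (L − (-1)·I) g = f
solving from the highest basis element down gives g = -(5/6)x^5 + (43/24)x^4 - (13/3)x^3 + (857/96)x^2 - (145/12)x + 4867/384
check: L g = -(5/6)x^5 - (107/24)x^4 + (13/3)x^3 - (857/96)x^2 + (145/12)x - 1411/384
so L g − (-1)·g = -(5/3)x^5 - (8/3)x^4 + 9 = f ✓

the image equals g(x) = -(5/6)x^5 + (43/24)x^4 - (13/3)x^3 + (857/96)x^2 - (145/12)x + 4867/384


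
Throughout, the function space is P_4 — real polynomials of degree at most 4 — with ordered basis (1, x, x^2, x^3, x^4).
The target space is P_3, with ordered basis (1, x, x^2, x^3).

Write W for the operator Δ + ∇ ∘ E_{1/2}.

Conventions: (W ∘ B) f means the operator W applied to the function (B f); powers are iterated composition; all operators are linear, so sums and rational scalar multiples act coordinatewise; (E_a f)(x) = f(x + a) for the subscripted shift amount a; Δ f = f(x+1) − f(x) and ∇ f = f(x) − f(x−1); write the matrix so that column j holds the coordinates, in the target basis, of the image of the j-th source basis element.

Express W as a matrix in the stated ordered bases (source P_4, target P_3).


image of 1: 0
image of x: 2
image of x^2: 4x + 1
image of x^3: 6x^2 + 3x + 5/4
image of x^4: 8x^3 + 6x^2 + 5x + 1
each image's coordinates form column j of the matrix

the matrix is [[0, 2, 1, 5/4, 1]; [0, 0, 4, 3, 5]; [0, 0, 0, 6, 6]; [0, 0, 0, 0, 8]] (rows listed top to bottom)


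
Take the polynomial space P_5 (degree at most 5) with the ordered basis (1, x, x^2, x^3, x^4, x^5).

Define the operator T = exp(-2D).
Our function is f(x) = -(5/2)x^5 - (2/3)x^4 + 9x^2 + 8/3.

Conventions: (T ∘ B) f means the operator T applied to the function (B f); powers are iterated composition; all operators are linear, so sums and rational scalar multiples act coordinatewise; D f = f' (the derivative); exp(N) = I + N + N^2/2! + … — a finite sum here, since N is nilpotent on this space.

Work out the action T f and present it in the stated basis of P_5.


order-1 term: 25x^4 + (16/3)x^3 - 36x
order-2 term: -100x^3 - 16x^2 + 36
order-3 term: 200x^2 + (64/3)x
order-4 term: -200x - 32/3
order-5 term: 80
the series for exp(-2D) f terminates at order 5
exp(-2D) f = -(5/2)x^5 + (73/3)x^4 - (284/3)x^3 + 193x^2 - (644/3)x + 108

the result is g(x) = -(5/2)x^5 + (73/3)x^4 - (284/3)x^3 + 193x^2 - (644/3)x + 108


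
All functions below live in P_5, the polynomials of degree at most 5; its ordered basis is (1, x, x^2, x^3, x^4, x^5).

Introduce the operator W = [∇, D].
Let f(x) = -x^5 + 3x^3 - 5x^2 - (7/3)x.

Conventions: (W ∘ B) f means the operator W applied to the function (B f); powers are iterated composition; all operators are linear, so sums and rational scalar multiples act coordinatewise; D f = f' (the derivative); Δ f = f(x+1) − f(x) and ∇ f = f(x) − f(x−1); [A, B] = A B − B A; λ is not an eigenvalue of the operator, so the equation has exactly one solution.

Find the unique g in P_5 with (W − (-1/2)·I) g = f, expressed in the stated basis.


the result is g(x) = -2x^5 + 6x^3 - 10x^2 - (14/3)x

write g with unknown coordinates in the stated basis and equate coefficients in (W − (-1/2)·I) g = f
solving from the highest basis element down gives g = -2x^5 + 6x^3 - 10x^2 - (14/3)x
check: W g = 0
so W g − (-1/2)·g = -x^5 + 3x^3 - 5x^2 - (7/3)x = f ✓


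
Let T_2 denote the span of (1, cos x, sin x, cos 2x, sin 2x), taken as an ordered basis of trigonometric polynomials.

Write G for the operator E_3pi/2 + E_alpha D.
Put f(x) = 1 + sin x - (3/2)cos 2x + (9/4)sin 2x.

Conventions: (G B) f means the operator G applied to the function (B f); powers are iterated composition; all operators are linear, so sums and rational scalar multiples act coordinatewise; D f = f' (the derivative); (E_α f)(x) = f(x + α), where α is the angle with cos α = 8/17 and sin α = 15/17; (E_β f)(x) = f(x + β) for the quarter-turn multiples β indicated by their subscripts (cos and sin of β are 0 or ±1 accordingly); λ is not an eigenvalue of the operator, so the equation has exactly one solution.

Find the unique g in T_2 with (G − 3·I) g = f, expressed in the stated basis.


the image equals g(x) = -1/2 + (1/29)cos x - (22/87)sin x + (489/1480)cos 2x - (123/370)sin 2x

write g with unknown coordinates in the stated basis and equate coefficients in (G − 3·I) g = f
solving from the highest basis element down gives g = -1/2 + (1/29)cos x - (22/87)sin x + (489/1480)cos 2x - (123/370)sin 2x
check: G g = -1/2 + (3/29)cos x + (7/29)sin x - (753/1480)cos 2x + (927/740)sin 2x
so G g − 3·g = 1 + sin x - (3/2)cos 2x + (9/4)sin 2x = f ✓


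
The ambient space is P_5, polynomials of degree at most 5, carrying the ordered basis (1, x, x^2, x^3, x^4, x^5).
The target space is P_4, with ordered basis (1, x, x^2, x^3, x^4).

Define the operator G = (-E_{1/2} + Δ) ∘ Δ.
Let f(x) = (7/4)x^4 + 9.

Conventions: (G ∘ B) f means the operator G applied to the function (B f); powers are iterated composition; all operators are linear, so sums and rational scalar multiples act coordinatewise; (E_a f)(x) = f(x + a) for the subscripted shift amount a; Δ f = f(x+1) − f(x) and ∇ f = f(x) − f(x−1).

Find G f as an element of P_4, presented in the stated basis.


Δ f = 7x^3 + (21/2)x^2 + 7x + 7/4
E_{1/2} Δ f = 7x^3 + 21x^2 + (91/4)x + 35/4
(-E_{1/2}) Δ f = -7x^3 - 21x^2 - (91/4)x - 35/4
Δ Δ f = 21x^2 + 42x + 49/2
(-E_{1/2} + Δ) Δ f = -7x^3 + (77/4)x + 63/4

g(x) = -7x^3 + (77/4)x + 63/4


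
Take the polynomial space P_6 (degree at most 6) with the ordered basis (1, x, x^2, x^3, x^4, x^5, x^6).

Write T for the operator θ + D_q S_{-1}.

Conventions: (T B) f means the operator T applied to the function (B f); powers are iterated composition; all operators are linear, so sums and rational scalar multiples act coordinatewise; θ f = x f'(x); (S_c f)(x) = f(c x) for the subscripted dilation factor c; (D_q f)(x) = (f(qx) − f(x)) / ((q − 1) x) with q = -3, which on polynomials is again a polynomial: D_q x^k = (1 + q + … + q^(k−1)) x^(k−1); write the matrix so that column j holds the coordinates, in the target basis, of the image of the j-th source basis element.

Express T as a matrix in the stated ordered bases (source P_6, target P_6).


the matrix is [[0, -1, 0, 0, 0, 0, 0]; [0, 1, -2, 0, 0, 0, 0]; [0, 0, 2, -7, 0, 0, 0]; [0, 0, 0, 3, -20, 0, 0]; [0, 0, 0, 0, 4, -61, 0]; [0, 0, 0, 0, 0, 5, -182]; [0, 0, 0, 0, 0, 0, 6]] (rows listed top to bottom)

image of 1: 0
image of x: x - 1
image of x^2: 2x^2 - 2x
image of x^3: 3x^3 - 7x^2
image of x^4: 4x^4 - 20x^3
image of x^5: 5x^5 - 61x^4
image of x^6: 6x^6 - 182x^5
each image's coordinates form column j of the matrix


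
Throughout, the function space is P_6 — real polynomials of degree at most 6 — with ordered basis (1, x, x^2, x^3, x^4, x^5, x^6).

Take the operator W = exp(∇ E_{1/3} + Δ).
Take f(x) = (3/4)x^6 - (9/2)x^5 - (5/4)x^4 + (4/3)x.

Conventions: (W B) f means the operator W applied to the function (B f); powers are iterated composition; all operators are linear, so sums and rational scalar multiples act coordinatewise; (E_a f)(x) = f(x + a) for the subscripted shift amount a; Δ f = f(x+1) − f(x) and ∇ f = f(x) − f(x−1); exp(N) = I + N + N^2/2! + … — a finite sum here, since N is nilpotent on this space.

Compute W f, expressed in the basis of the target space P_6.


order-1 term: 9x^5 - (75/2)x^4 - 20x^3 - (335/6)x^2 - (179/9)x - 25/9
order-2 term: 45x^4 - 120x^3 - 75x^2 - (640/3)x - 62
order-3 term: 120x^3 - 180x^2 - 100x - 200
order-4 term: 180x^2 - 120x - 40
order-5 term: 144x - 24
order-6 term: 48
the series for exp(∇ E_{1/3} + Δ) f terminates at order 6
exp(∇ E_{1/3} + Δ) f = (3/4)x^6 + (9/2)x^5 + (25/4)x^4 - 20x^3 - (785/6)x^2 - (2771/9)x - 2527/9

the image equals g(x) = (3/4)x^6 + (9/2)x^5 + (25/4)x^4 - 20x^3 - (785/6)x^2 - (2771/9)x - 2527/9


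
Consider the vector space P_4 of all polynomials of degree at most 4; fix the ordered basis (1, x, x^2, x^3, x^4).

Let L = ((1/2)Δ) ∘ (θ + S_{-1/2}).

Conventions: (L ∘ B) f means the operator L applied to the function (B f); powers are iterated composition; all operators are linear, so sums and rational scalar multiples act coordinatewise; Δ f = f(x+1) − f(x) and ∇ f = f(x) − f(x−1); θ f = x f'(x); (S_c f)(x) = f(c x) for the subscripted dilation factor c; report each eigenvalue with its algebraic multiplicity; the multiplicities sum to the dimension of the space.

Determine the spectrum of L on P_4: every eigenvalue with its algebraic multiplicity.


λ = 0 (multiplicity 5)

image of 1: 0
image of x: 1/4
image of x^2: (9/4)x + 9/8
image of x^3: (69/16)x^2 + (69/16)x + 23/16
image of x^4: (65/8)x^3 + (195/16)x^2 + (65/8)x + 65/32
the matrix is upper triangular; its diagonal is (0, 0, 0, 0, 0)
for a triangular matrix the eigenvalues are the diagonal entries, with algebraic multiplicity their repetition count


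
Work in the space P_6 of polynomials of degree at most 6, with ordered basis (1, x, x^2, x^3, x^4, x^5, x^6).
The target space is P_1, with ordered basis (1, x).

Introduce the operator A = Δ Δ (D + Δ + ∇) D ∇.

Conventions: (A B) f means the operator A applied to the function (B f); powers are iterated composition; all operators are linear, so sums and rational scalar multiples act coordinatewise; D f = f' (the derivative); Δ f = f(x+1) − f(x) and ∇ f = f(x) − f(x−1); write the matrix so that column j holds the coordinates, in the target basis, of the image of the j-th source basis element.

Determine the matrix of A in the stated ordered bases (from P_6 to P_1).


the matrix is [[0, 0, 0, 0, 0, 360, 1080]; [0, 0, 0, 0, 0, 0, 2160]] (rows listed top to bottom)

image of 1: 0
image of x: 0
image of x^2: 0
image of x^3: 0
image of x^4: 0
image of x^5: 360
image of x^6: 2160x + 1080
each image's coordinates form column j of the matrix


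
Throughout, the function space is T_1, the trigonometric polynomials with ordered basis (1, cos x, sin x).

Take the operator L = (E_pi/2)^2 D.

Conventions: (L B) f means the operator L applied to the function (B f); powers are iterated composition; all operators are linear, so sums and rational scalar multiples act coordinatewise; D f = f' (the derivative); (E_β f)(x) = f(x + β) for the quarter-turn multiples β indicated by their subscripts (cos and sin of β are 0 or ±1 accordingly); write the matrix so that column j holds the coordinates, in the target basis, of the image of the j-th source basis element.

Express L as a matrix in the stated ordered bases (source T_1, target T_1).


image of 1: 0
image of cos x: sin x
image of sin x: -cos x
each image's coordinates form column j of the matrix

the matrix is [[0, 0, 0]; [0, 0, -1]; [0, 1, 0]] (rows listed top to bottom)


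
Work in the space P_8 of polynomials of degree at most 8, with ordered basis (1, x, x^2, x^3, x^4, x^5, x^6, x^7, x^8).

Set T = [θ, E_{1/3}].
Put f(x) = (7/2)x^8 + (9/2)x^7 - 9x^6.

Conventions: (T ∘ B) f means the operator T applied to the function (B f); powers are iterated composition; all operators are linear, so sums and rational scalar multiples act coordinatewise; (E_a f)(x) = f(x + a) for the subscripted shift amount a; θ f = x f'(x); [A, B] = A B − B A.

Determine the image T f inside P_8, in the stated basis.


E_{1/3} f = (7/2)x^8 + (83/6)x^7 + (223/18)x^6 - (13/54)x^5 - (995/162)x^4 - (1903/486)x^3 - (1667/1458)x^2 - (727/4374)x - 64/6561
θ E_{1/3} f = 28x^8 + (581/6)x^7 + (223/3)x^6 - (65/54)x^5 - (1990/81)x^4 - (1903/162)x^3 - (1667/729)x^2 - (727/4374)x
θ f = 28x^8 + (63/2)x^7 - 54x^6
E_{1/3} θ f = 28x^8 + (637/6)x^7 + (1919/18)x^6 + (1273/54)x^5 - (4045/162)x^4 - (9689/486)x^3 - (9043/1458)x^2 - (4061/4374)x - 727/13122
[θ, E_{1/3}] f = -(28/3)x^7 - (581/18)x^6 - (223/9)x^5 + (65/162)x^4 + (1990/243)x^3 + (1903/486)x^2 + (1667/2187)x + 727/13122

the result is g(x) = -(28/3)x^7 - (581/18)x^6 - (223/9)x^5 + (65/162)x^4 + (1990/243)x^3 + (1903/486)x^2 + (1667/2187)x + 727/13122


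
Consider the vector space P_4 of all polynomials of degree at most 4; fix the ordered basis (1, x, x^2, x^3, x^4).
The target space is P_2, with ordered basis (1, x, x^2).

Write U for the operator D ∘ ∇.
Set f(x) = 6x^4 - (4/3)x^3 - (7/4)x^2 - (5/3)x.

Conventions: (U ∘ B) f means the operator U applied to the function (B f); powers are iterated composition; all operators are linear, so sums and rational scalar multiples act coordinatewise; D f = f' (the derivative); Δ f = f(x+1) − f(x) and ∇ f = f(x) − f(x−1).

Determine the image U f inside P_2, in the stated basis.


the image equals g(x) = 72x^2 - 80x + 49/2

∇ f = 24x^3 - 40x^2 + (49/2)x - 29/4
D ∇ f = 72x^2 - 80x + 49/2


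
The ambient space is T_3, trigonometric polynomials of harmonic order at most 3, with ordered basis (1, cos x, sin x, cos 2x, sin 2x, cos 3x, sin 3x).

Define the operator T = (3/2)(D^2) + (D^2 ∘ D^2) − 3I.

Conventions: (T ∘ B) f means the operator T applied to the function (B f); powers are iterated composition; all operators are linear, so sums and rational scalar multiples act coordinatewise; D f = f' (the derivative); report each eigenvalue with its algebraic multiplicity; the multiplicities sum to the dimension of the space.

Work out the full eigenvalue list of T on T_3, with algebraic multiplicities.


image of 1: -3
image of cos x: -(7/2)cos x
image of sin x: -(7/2)sin x
image of cos 2x: 7cos 2x
image of sin 2x: 7sin 2x
image of cos 3x: (129/2)cos 3x
image of sin 3x: (129/2)sin 3x
the matrix is diagonal; its diagonal is (-3, -7/2, -7/2, 7, 7, 129/2, 129/2)
for a triangular matrix the eigenvalues are the diagonal entries, with algebraic multiplicity their repetition count

λ = -7/2 (multiplicity 2), λ = -3 (multiplicity 1), λ = 7 (multiplicity 2), λ = 129/2 (multiplicity 2)


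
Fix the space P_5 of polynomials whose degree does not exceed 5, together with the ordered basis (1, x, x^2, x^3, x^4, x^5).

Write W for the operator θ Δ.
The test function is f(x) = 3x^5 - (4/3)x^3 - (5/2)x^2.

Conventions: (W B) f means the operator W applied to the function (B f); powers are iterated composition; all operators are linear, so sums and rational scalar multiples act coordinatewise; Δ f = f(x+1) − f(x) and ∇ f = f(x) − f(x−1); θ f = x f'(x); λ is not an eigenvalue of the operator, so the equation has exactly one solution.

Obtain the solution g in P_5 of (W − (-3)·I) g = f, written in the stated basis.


write g with unknown coordinates in the stated basis and equate coefficients in (W − (-3)·I) g = f
solving from the highest basis element down gives g = x^5 - (20/3)x^4 + (146/9)x^3 - (239/18)x^2 - (4/27)x
check: W g = 20x^4 - 50x^3 + (112/3)x^2 + (4/9)x
so W g − (-3)·g = 3x^5 - (4/3)x^3 - (5/2)x^2 = f ✓

the result is g(x) = x^5 - (20/3)x^4 + (146/9)x^3 - (239/18)x^2 - (4/27)x


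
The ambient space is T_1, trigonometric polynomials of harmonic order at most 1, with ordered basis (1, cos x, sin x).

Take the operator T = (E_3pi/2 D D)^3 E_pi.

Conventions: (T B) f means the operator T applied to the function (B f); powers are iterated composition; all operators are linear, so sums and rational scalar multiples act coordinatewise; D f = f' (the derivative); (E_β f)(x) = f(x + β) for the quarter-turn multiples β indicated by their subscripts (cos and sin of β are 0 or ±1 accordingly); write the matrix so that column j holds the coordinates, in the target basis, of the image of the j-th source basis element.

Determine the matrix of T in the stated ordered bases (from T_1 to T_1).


the matrix is [[0, 0, 0]; [0, 0, 1]; [0, -1, 0]] (rows listed top to bottom)

image of 1: 0
image of cos x: -sin x
image of sin x: cos x
each image's coordinates form column j of the matrix


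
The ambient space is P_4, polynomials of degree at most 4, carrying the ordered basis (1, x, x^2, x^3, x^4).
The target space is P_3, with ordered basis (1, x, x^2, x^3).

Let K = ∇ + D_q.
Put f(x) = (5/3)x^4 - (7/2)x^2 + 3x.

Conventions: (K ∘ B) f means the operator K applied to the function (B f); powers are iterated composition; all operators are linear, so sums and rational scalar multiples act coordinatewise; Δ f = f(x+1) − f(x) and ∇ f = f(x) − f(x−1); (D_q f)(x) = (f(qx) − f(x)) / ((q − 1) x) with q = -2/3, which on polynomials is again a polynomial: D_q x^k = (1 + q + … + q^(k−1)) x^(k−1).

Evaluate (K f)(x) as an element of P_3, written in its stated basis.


the result is g(x) = (605/81)x^3 - 10x^2 - (3/2)x + 47/6

∇ f = (20/3)x^3 - 10x^2 - (1/3)x + 29/6
D_q f = (65/81)x^3 - (7/6)x + 3
(∇ + D_q) f = (605/81)x^3 - 10x^2 - (3/2)x + 47/6


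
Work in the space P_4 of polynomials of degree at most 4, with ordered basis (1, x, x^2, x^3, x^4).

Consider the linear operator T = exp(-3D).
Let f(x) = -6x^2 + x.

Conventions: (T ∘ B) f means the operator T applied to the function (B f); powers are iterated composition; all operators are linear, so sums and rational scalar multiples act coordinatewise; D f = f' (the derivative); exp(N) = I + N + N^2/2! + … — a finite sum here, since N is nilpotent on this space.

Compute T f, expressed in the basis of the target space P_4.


g(x) = -6x^2 + 37x - 57

order-1 term: 36x - 3
order-2 term: -54
the series for exp(-3D) f terminates at order 2
exp(-3D) f = -6x^2 + 37x - 57


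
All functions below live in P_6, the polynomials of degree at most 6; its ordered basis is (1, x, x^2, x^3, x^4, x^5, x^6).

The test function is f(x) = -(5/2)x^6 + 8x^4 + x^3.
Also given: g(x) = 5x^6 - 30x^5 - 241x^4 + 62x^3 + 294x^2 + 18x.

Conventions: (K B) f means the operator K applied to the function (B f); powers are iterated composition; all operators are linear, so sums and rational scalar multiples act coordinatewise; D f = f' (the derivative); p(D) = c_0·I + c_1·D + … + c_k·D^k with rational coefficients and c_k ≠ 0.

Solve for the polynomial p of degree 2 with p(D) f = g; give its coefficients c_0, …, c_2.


c_0 = -2, c_1 = 2, c_2 = 3

D^0 f = -(5/2)x^6 + 8x^4 + x^3
D^1 f = -15x^5 + 32x^3 + 3x^2
D^2 f = -75x^4 + 96x^2 + 6x
matching coefficients of g against c_0 f + c_1 Df + … from the top degree down determines the c_i
solution: c_0 = -2, c_1 = 2, c_2 = 3


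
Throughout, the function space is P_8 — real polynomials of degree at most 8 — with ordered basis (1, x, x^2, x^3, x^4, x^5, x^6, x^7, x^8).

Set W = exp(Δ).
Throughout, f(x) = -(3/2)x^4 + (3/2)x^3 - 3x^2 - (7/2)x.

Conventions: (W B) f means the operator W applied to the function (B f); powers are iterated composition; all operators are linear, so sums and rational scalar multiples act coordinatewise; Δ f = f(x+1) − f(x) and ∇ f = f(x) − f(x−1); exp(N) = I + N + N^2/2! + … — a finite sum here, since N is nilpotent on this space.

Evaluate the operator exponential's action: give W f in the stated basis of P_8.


the result is g(x) = -(3/2)x^4 - (9/2)x^3 - (33/2)x^2 - (61/2)x - 49/2

order-1 term: -6x^3 - (9/2)x^2 - (15/2)x - 13/2
order-2 term: -9x^2 - (27/2)x - 9
order-3 term: -6x - 15/2
order-4 term: -3/2
the series for exp(Δ) f terminates at order 4
exp(Δ) f = -(3/2)x^4 - (9/2)x^3 - (33/2)x^2 - (61/2)x - 49/2


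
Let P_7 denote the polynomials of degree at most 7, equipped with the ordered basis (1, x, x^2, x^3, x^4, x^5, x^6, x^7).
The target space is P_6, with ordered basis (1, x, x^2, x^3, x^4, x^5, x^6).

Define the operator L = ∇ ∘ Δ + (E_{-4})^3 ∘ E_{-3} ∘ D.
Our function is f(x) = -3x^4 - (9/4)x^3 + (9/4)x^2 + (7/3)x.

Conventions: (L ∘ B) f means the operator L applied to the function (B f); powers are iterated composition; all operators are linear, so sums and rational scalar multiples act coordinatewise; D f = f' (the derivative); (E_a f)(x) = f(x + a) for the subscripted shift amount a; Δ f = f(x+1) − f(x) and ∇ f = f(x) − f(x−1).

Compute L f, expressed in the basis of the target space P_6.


Δ f = -12x^3 - (99/4)x^2 - (57/4)x - 2/3
∇ Δ f = -36x^2 - (27/2)x - 3/2
D f = -12x^3 - (27/4)x^2 + (9/2)x + 7/3
E_{-3} D f = -12x^3 + (405/4)x^2 - 279x + 3025/12
E_{-4} (E_{-3} ∘ D) f = -12x^3 + (981/4)x^2 - 1665x + 45073/12
E_{-4} E_{-4} (E_{-3} ∘ D) f = -12x^3 + (1557/4)x^2 - 4203x + 181297/12
E_{-4} E_{-4} E_{-4} (E_{-3} ∘ D) f = -12x^3 + (2133/4)x^2 - 7893x + 466993/12
(∇ ∘ Δ + (E_{-4})^3 ∘ E_{-3} ∘ D) f = -12x^3 + (1989/4)x^2 - (15813/2)x + 466975/12

the image equals g(x) = -12x^3 + (1989/4)x^2 - (15813/2)x + 466975/12


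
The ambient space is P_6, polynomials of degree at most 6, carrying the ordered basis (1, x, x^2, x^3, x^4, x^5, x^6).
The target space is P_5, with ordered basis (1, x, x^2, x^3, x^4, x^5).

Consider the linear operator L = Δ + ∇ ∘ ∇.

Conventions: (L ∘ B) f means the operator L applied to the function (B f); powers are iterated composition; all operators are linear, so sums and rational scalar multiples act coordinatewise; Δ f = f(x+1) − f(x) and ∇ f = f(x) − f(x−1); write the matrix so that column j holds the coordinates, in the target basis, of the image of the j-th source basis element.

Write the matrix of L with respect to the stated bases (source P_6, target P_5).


image of 1: 0
image of x: 1
image of x^2: 2x + 3
image of x^3: 3x^2 + 9x - 5
image of x^4: 4x^3 + 18x^2 - 20x + 15
image of x^5: 5x^4 + 30x^3 - 50x^2 + 75x - 29
image of x^6: 6x^5 + 45x^4 - 100x^3 + 225x^2 - 174x + 63
each image's coordinates form column j of the matrix

the matrix is [[0, 1, 3, -5, 15, -29, 63]; [0, 0, 2, 9, -20, 75, -174]; [0, 0, 0, 3, 18, -50, 225]; [0, 0, 0, 0, 4, 30, -100]; [0, 0, 0, 0, 0, 5, 45]; [0, 0, 0, 0, 0, 0, 6]] (rows listed top to bottom)


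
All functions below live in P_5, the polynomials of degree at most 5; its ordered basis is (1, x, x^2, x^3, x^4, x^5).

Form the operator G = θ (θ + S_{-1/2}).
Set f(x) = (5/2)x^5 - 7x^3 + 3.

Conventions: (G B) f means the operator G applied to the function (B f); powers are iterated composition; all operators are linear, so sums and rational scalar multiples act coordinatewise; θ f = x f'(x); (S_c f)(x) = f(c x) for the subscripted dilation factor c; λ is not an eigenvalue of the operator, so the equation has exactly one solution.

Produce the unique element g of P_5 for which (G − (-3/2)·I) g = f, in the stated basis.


write g with unknown coordinates in the stated basis and equate coefficients in (G − (-3/2)·I) g = f
solving from the highest basis element down gives g = (80/843)x^5 - (56/81)x^3 + 2
check: G g = (1325/562)x^5 - (161/27)x^3
so G g − (-3/2)·g = (5/2)x^5 - 7x^3 + 3 = f ✓

the image equals g(x) = (80/843)x^5 - (56/81)x^3 + 2


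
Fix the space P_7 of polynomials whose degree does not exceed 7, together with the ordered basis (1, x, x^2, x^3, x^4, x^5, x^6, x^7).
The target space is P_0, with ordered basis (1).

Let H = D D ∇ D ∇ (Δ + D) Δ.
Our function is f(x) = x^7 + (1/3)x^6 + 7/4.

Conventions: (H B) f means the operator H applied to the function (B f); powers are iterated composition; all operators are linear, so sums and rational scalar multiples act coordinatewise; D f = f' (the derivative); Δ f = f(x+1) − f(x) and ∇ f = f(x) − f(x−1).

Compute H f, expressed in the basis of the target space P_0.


the image equals g(x) = 10080

Δ f = 7x^6 + 23x^5 + 40x^4 + (125/3)x^3 + 26x^2 + 9x + 4/3
Δ Δ f = 42x^5 + 220x^4 + 530x^3 + 700x^2 + 494x + 440/3
D Δ f = 42x^5 + 115x^4 + 160x^3 + 125x^2 + 52x + 9
(Δ + D) Δ f = 84x^5 + 335x^4 + 690x^3 + 825x^2 + 546x + 467/3
∇ ((Δ + D) Δ) f = 420x^4 + 500x^3 + 900x^2 + 500x + 160
D ∇ ((Δ + D) Δ) f = 1680x^3 + 1500x^2 + 1800x + 500
∇ (D ∇) ((Δ + D) Δ) f = 5040x^2 - 2040x + 1980
D ∇ (D ∇) ((Δ + D) Δ) f = 10080x - 2040
D D ∇ (D ∇) ((Δ + D) Δ) f = 10080


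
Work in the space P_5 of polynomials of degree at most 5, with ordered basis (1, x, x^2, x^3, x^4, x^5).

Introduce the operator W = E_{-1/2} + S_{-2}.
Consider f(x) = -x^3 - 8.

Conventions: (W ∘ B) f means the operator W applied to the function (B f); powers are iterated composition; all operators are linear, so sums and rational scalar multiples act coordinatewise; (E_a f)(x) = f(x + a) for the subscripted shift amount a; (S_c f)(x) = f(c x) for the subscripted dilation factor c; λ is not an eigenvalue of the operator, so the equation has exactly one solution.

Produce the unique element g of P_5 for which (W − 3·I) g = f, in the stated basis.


write g with unknown coordinates in the stated basis and equate coefficients in (W − 3·I) g = f
solving from the highest basis element down gives g = (1/10)x^3 + (3/40)x^2 + 1281/160
check: W g = -(7/10)x^3 + (9/40)x^2 + 2563/160
so W g − 3·g = -x^3 - 8 = f ✓

the result is g(x) = (1/10)x^3 + (3/40)x^2 + 1281/160


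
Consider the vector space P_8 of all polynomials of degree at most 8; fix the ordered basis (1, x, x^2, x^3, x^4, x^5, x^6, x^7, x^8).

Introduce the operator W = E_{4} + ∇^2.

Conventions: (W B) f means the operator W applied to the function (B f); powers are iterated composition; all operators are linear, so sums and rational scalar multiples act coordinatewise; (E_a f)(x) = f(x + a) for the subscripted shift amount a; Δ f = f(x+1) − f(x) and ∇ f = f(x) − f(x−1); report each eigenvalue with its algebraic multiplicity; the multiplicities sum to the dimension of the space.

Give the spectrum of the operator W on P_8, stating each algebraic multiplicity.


image of 1: 1
image of x: x + 4
image of x^2: x^2 + 8x + 18
image of x^3: x^3 + 12x^2 + 54x + 58
image of x^4: x^4 + 16x^3 + 108x^2 + 232x + 270
image of x^5: x^5 + 20x^4 + 180x^3 + 580x^2 + 1350x + 994
image of x^6: x^6 + 24x^5 + 270x^4 + 1160x^3 + 4050x^2 + 5964x + 4158
image of x^7: x^7 + 28x^6 + 378x^5 + 2030x^4 + 9450x^3 + 20874x^2 + 29106x + 16258
image of x^8: x^8 + 32x^7 + 504x^6 + 3248x^5 + 18900x^4 + 55664x^3 + 116424x^2 + 130064x + 65790
the matrix is upper triangular; its diagonal is (1, 1, 1, 1, 1, 1, 1, 1, 1)
for a triangular matrix the eigenvalues are the diagonal entries, with algebraic multiplicity their repetition count

λ = 1 (multiplicity 9)


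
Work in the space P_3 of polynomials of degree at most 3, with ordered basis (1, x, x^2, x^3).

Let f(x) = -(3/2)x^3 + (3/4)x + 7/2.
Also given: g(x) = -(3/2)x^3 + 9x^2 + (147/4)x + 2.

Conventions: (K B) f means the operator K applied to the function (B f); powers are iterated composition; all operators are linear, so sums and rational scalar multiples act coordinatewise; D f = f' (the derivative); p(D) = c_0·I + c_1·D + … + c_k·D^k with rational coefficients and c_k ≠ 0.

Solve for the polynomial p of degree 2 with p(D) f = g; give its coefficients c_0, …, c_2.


p(D) = I − 2·D − 4·D^2, i.e. c_0 = 1, c_1 = -2, c_2 = -4

D^0 f = -(3/2)x^3 + (3/4)x + 7/2
D^1 f = -(9/2)x^2 + 3/4
D^2 f = -9x
matching coefficients of g against c_0 f + c_1 Df + … from the top degree down determines the c_i
solution: c_0 = 1, c_1 = -2, c_2 = -4


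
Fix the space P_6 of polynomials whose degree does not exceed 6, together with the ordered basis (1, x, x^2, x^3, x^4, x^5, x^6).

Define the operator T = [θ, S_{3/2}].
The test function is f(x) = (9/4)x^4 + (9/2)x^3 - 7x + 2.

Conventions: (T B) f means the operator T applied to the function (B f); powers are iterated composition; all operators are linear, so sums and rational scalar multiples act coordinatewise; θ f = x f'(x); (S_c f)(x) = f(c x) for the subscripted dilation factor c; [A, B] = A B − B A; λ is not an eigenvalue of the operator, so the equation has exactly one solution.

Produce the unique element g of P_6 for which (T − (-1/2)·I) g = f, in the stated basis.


write g with unknown coordinates in the stated basis and equate coefficients in (T − (-1/2)·I) g = f
solving from the highest basis element down gives g = (9/2)x^4 + 9x^3 - 14x + 4
check: T g = 0
so T g − (-1/2)·g = (9/4)x^4 + (9/2)x^3 - 7x + 2 = f ✓

g(x) = (9/2)x^4 + 9x^3 - 14x + 4


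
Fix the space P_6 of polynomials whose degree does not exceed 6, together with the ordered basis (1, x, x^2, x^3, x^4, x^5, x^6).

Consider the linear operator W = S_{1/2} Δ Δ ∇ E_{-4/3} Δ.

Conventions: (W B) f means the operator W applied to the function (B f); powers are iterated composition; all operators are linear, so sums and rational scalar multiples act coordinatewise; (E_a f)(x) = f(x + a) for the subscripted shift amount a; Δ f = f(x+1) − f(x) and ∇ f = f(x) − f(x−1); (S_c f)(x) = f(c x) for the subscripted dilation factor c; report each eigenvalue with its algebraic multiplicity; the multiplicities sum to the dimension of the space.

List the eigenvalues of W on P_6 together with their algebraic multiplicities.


image of 1: 0
image of x: 0
image of x^2: 0
image of x^3: 0
image of x^4: 24
image of x^5: 60x - 40
image of x^6: 90x^2 - 120x + 160
the matrix is upper triangular; its diagonal is (0, 0, 0, 0, 0, 0, 0)
for a triangular matrix the eigenvalues are the diagonal entries, with algebraic multiplicity their repetition count

λ = 0 (multiplicity 7)


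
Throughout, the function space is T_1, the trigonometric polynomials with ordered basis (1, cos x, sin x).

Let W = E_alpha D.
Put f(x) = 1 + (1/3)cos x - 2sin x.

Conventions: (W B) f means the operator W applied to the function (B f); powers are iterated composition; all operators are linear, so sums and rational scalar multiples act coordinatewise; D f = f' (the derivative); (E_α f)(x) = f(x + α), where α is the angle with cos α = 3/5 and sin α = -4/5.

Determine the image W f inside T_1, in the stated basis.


D f = -2cos x - (1/3)sin x
E_alpha D f = -(14/15)cos x - (9/5)sin x

the result is g(x) = -(14/15)cos x - (9/5)sin x
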